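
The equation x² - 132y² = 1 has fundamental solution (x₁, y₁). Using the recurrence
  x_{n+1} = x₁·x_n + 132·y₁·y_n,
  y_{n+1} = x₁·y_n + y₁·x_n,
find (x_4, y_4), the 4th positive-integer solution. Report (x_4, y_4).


Step 1: Find the fundamental solution (x₁, y₁) of x² - 132y² = 1.
  Expand √132 as a continued fraction. a₀ = ⌊√132⌋ = 11; iterate m_{k+1} = d_k·a_k − m_k, d_{k+1} = (132 − m_{k+1}²)/d_k, a_{k+1} = ⌊(a₀ + m_{k+1})/d_{k+1}⌋ (starting m₀ = 0, d₀ = 1), with convergents p_k = a_k·p_{k-1} + p_{k-2}, q_k = a_k·q_{k-1} + q_{k-2} (p₋₁ = 1, q₋₁ = 0):
  k = 0: a₀ = 11; p₀/q₀ = 11/1; p₀² − 132·q₀² = 121 − 132 = -11.
  k = 1: m = 11, d = 11, a = ⌊(11 + 11)/11⌋ = 2; p/q = (2·11 + 1)/(2·1 + 0) = 23/2; p² − 132·q² = 529 − 528 = 1.
  The first convergent with p² − 132·q² = 1 gives the fundamental solution (x₁, y₁) = (23, 2).
Step 2: Apply the recurrence (x_{n+1}, y_{n+1}) = (x₁x_n + 132y₁y_n, x₁y_n + y₁x_n) repeatedly.
  From (x_1, y_1) = (23, 2): x_2 = 23·23 + 132·2·2 = 1057; y_2 = 23·2 + 2·23 = 92.
  From (x_2, y_2) = (1057, 92): x_3 = 23·1057 + 132·2·92 = 48599; y_3 = 23·92 + 2·1057 = 4230.
  From (x_3, y_3) = (48599, 4230): x_4 = 23·48599 + 132·2·4230 = 2234497; y_4 = 23·4230 + 2·48599 = 194488.
Step 3: Verify x_4² - 132·y_4² = 4992976843009 - 4992976843008 = 1 (should be 1). ✓

(x_1, y_1) = (23, 2); (x_4, y_4) = (2234497, 194488).


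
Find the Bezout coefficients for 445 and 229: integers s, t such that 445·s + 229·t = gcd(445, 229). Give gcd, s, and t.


Euclidean algorithm on (445, 229) — divide until remainder is 0:
  445 = 1 · 229 + 216
  229 = 1 · 216 + 13
  216 = 16 · 13 + 8
  13 = 1 · 8 + 5
  8 = 1 · 5 + 3
  5 = 1 · 3 + 2
  3 = 1 · 2 + 1
  2 = 2 · 1 + 0
gcd(445, 229) = 1.
Track Bezout coefficients alongside the remainders: start with r₀ = 445 = a·1 + b·0 (s = 1, t = 0) and r₁ = 229 = a·0 + b·1 (s = 0, t = 1); each new remainder r_{k+1} = r_{k-1} − q_k·r_k inherits s_{k+1} = s_{k-1} − q_k·s_k, t_{k+1} = t_{k-1} − q_k·t_k, so r_k = a·s_k + b·t_k at every step:
  q = 1: r = 216, s = 1 − 1·0 = 1, t = 0 − 1·1 = -1  (check: 445·1 + 229·(-1) = 216)
  q = 1: r = 13, s = 0 − 1·1 = -1, t = 1 − 1·(-1) = 2  (check: 445·(-1) + 229·2 = 13)
  q = 16: r = 8, s = 1 − 16·(-1) = 17, t = -1 − 16·2 = -33  (check: 445·17 + 229·(-33) = 8)
  q = 1: r = 5, s = -1 − 1·17 = -18, t = 2 − 1·(-33) = 35  (check: 445·(-18) + 229·35 = 5)
  q = 1: r = 3, s = 17 − 1·(-18) = 35, t = -33 − 1·35 = -68  (check: 445·35 + 229·(-68) = 3)
  q = 1: r = 2, s = -18 − 1·35 = -53, t = 35 − 1·(-68) = 103  (check: 445·(-53) + 229·103 = 2)
  q = 1: r = 1, s = 35 − 1·(-53) = 88, t = -68 − 1·103 = -171  (check: 445·88 + 229·(-171) = 1)
The row with r = 1 (the gcd) gives the Bezout coefficients s = 88, t = -171.
Result: 445 · (88) + 229 · (-171) = 1.

gcd(445, 229) = 1; s = 88, t = -171 (check: 445·88 + 229·(-171) = 1).


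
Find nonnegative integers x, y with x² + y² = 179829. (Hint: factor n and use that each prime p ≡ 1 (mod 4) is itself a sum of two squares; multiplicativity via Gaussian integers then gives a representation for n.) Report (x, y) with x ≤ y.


Step 1: Factor n = 179829 = 3^2 · 13 · 29 · 53.
Step 2: Check the mod-4 condition on each prime factor: 3 ≡ 3 (mod 4), exponent 2 (must be even); 13 ≡ 1 (mod 4), exponent 1; 29 ≡ 1 (mod 4), exponent 1; 53 ≡ 1 (mod 4), exponent 1.
All primes ≡ 3 (mod 4) appear to even exponent (or don't appear), so by the two-squares theorem n IS expressible as a sum of two squares.
Step 3: Build a representation. Group n = k² · m with k = 3 and m = 13 · 29 · 53 = 19981 (a product of primes ≡ 1 (mod 4)); a representation of m scales to one of n via (k·x)² + (k·y)² = k²(x² + y²). Each prime p ≡ 1 (mod 4) is itself a sum of two squares; find a² by testing p − a² for a perfect square:
  13: 13 − 1² = 12, 13 − 2² = 9 = 3² ⇒ 13 = 2² + 3².
  29: 29 − 1² = 28, 29 − 2² = 25 = 5² ⇒ 29 = 2² + 5².
  53: 53 − 1² = 52, 53 − 2² = 49 = 7² ⇒ 53 = 2² + 7².
  Combine using the Brahmagupta–Fibonacci identity (a² + b²)(c² + d²) = (ac − bd)² + (ad + bc)² = (ac + bd)² + (ad − bc)²:
  13 · 29 = 377: from (2² + 3²)(2² + 5²), take (2·2 − 3·5, 2·5 + 3·2) = (4 − 15, 10 + 6) = (-11, 16); dropping signs (only squares matter) gives (11, 16); check 11² + 16² = 121 + 256 = 377 ✓.
  377 · 53 = 19981: from (11² + 16²)(2² + 7²), take (11·2 − 16·7, 11·7 + 16·2) = (22 − 112, 77 + 32) = (-90, 109); dropping signs (only squares matter) gives (90, 109); check 90² + 109² = 8100 + 11881 = 19981 ✓.
  Scale by k = 3: (3·90, 3·109) = (270, 327).
Step 4: Order so x ≤ y and verify: 270² + 327² = 72900 + 106929 = 179829 = n. ✓

n = 179829 = 270² + 327² (one valid representation with x ≤ y).


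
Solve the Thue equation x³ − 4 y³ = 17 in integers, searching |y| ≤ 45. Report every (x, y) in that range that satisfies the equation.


The equation is x³ - 4y³ = 17. For fixed y, x³ = 4·y³ + 17, so a solution requires the RHS to be a perfect cube.
Strategy: iterate y from -45 to 45, compute RHS = 4·y³ + 17, and check whether it is a (positive or negative) perfect cube.
Check small values of y:
  y = 0: RHS = 17 is not a perfect cube.
  y = 1: RHS = 21 is not a perfect cube.
  y = -1: RHS = 13 is not a perfect cube.
  y = 2: RHS = 49 is not a perfect cube.
  y = -2: RHS = -15 is not a perfect cube.
  y = 3: RHS = 125 = (5)³ ⇒ x = 5 works.
  y = -3: RHS = -91 is not a perfect cube.
Continuing the search up to |y| = 45 finds no further solutions beyond those listed.
Collected solutions: (5, 3).

Solutions (with |y| ≤ 45): (5, 3).


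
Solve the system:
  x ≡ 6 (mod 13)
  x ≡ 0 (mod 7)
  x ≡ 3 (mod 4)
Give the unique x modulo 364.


Moduli 13, 7, 4 are pairwise coprime; by CRT there is a unique solution modulo M = 13 · 7 · 4 = 364.
Solve pairwise, accumulating the modulus:
  Start with x ≡ 6 (mod 13).
  Combine with x ≡ 0 (mod 7): since gcd(13, 7) = 1, we get a unique residue mod 91.
    Write x = 6 + 13·t and substitute into x ≡ 0 (mod 7): 13·t ≡ 0 − 6 = -6 (mod 7).
    Reduce coefficients mod 7: 6·t ≡ 1 (mod 7).
    The inverse of 6 mod 7 is 6 (since 6·6 = 36 = 5·7 + 1), so t ≡ 6·1 = 6 ≡ 6 (mod 7).
    Then x = 6 + 13·6 = 84, valid modulo lcm(13, 7) = 91: x ≡ 84 (mod 91).
  Combine with x ≡ 3 (mod 4): since gcd(91, 4) = 1, we get a unique residue mod 364.
    Write x = 84 + 91·t and substitute into x ≡ 3 (mod 4): 91·t ≡ 3 − 84 = -81 (mod 4).
    Reduce coefficients mod 4: 3·t ≡ 3 (mod 4).
    The inverse of 3 mod 4 is 3 (since 3·3 = 9 = 2·4 + 1), so t ≡ 3·3 = 9 ≡ 1 (mod 4).
    Then x = 84 + 91·1 = 175, valid modulo lcm(91, 4) = 364: x ≡ 175 (mod 364).
Verify: 175 mod 13 = 6 ✓, 175 mod 7 = 0 ✓, 175 mod 4 = 3 ✓.

x ≡ 175 (mod 364).


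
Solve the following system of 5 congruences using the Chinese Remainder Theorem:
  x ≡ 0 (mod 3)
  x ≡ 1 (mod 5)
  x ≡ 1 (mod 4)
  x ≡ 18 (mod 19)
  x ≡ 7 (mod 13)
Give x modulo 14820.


Product of moduli M = 3 · 5 · 4 · 19 · 13 = 14820.
Merge one congruence at a time:
  Start: x ≡ 0 (mod 3).
  Combine with x ≡ 1 (mod 5); new modulus lcm = 15.
    Write x = 0 + 3·t and substitute into x ≡ 1 (mod 5): 3·t ≡ 1 − 0 = 1 (mod 5).
    The inverse of 3 mod 5 is 2 (since 3·2 = 6 = 1·5 + 1), so t ≡ 2·1 = 2 ≡ 2 (mod 5).
    Then x = 0 + 3·2 = 6, valid modulo lcm(3, 5) = 15: x ≡ 6 (mod 15).
  Combine with x ≡ 1 (mod 4); new modulus lcm = 60.
    Write x = 6 + 15·t and substitute into x ≡ 1 (mod 4): 15·t ≡ 1 − 6 = -5 (mod 4).
    Reduce coefficients mod 4: 3·t ≡ 3 (mod 4).
    The inverse of 3 mod 4 is 3 (since 3·3 = 9 = 2·4 + 1), so t ≡ 3·3 = 9 ≡ 1 (mod 4).
    Then x = 6 + 15·1 = 21, valid modulo lcm(15, 4) = 60: x ≡ 21 (mod 60).
  Combine with x ≡ 18 (mod 19); new modulus lcm = 1140.
    Write x = 21 + 60·t and substitute into x ≡ 18 (mod 19): 60·t ≡ 18 − 21 = -3 (mod 19).
    Reduce coefficients mod 19: 3·t ≡ 16 (mod 19).
    The inverse of 3 mod 19 is 13 (since 3·13 = 39 = 2·19 + 1), so t ≡ 13·16 = 208 ≡ 18 (mod 19).
    Then x = 21 + 60·18 = 1101, valid modulo lcm(60, 19) = 1140: x ≡ 1101 (mod 1140).
  Combine with x ≡ 7 (mod 13); new modulus lcm = 14820.
    Write x = 1101 + 1140·t and substitute into x ≡ 7 (mod 13): 1140·t ≡ 7 − 1101 = -1094 (mod 13).
    Reduce coefficients mod 13: 9·t ≡ 11 (mod 13).
    The inverse of 9 mod 13 is 3 (since 9·3 = 27 = 2·13 + 1), so t ≡ 3·11 = 33 ≡ 7 (mod 13).
    Then x = 1101 + 1140·7 = 9081, valid modulo lcm(1140, 13) = 14820: x ≡ 9081 (mod 14820).
Verify against each original: 9081 mod 3 = 0, 9081 mod 5 = 1, 9081 mod 4 = 1, 9081 mod 19 = 18, 9081 mod 13 = 7.

x ≡ 9081 (mod 14820).


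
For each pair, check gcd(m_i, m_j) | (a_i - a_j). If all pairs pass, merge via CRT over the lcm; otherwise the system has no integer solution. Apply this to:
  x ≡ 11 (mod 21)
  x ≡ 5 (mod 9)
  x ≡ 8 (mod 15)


Moduli 21, 9, 15 are not pairwise coprime, so CRT works modulo lcm(m_i) when all pairwise compatibility conditions hold.
Pairwise compatibility: gcd(m_i, m_j) must divide a_i - a_j for every pair.
Merge one congruence at a time:
  Start: x ≡ 11 (mod 21).
  Combine with x ≡ 5 (mod 9): gcd(21, 9) = 3; 5 - 11 = -6, which IS divisible by 3, so compatible.
    Write x = 11 + 21·t and substitute into x ≡ 5 (mod 9): 21·t ≡ 5 − 11 = -6 (mod 9).
    Divide the congruence (and modulus) by g = 3: 7·t ≡ -2 (mod 3).
    Reduce coefficients mod 3: 1·t ≡ 1 (mod 3).
    So t ≡ 1 (mod 3).
    Then x = 11 + 21·1 = 32, valid modulo lcm(21, 9) = 63: x ≡ 32 (mod 63).
  Combine with x ≡ 8 (mod 15): gcd(63, 15) = 3; 8 - 32 = -24, which IS divisible by 3, so compatible.
    Write x = 32 + 63·t and substitute into x ≡ 8 (mod 15): 63·t ≡ 8 − 32 = -24 (mod 15).
    Divide the congruence (and modulus) by g = 3: 21·t ≡ -8 (mod 5).
    Reduce coefficients mod 5: 1·t ≡ 2 (mod 5).
    So t ≡ 2 (mod 5).
    Then x = 32 + 63·2 = 158, valid modulo lcm(63, 15) = 315: x ≡ 158 (mod 315).
Verify: 158 mod 21 = 11, 158 mod 9 = 5, 158 mod 15 = 8.

x ≡ 158 (mod 315).


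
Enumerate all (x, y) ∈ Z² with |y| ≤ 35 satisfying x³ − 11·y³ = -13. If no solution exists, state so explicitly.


The equation is x³ - 11y³ = -13. For fixed y, x³ = 11·y³ − 13, so a solution requires the RHS to be a perfect cube.
Strategy: iterate y from -35 to 35, compute RHS = 11·y³ − 13, and check whether it is a (positive or negative) perfect cube.
Check small values of y:
  y = 0: RHS = -13 is not a perfect cube.
  y = 1: RHS = -2 is not a perfect cube.
  y = -1: RHS = -24 is not a perfect cube.
  y = 2: RHS = 75 is not a perfect cube.
  y = -2: RHS = -101 is not a perfect cube.
  y = 3: RHS = 284 is not a perfect cube.
  y = -3: RHS = -310 is not a perfect cube.
Continuing the search up to |y| = 35 finds no solutions either.
No (x, y) in the scanned range satisfies the equation.

No integer solutions with |y| ≤ 35.


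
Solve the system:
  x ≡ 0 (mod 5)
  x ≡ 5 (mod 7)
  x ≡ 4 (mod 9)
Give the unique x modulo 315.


Moduli 5, 7, 9 are pairwise coprime; by CRT there is a unique solution modulo M = 5 · 7 · 9 = 315.
Solve pairwise, accumulating the modulus:
  Start with x ≡ 0 (mod 5).
  Combine with x ≡ 5 (mod 7): since gcd(5, 7) = 1, we get a unique residue mod 35.
    Write x = 0 + 5·t and substitute into x ≡ 5 (mod 7): 5·t ≡ 5 − 0 = 5 (mod 7).
    The inverse of 5 mod 7 is 3 (since 5·3 = 15 = 2·7 + 1), so t ≡ 3·5 = 15 ≡ 1 (mod 7).
    Then x = 0 + 5·1 = 5, valid modulo lcm(5, 7) = 35: x ≡ 5 (mod 35).
  Combine with x ≡ 4 (mod 9): since gcd(35, 9) = 1, we get a unique residue mod 315.
    Write x = 5 + 35·t and substitute into x ≡ 4 (mod 9): 35·t ≡ 4 − 5 = -1 (mod 9).
    Reduce coefficients mod 9: 8·t ≡ 8 (mod 9).
    The inverse of 8 mod 9 is 8 (since 8·8 = 64 = 7·9 + 1), so t ≡ 8·8 = 64 ≡ 1 (mod 9).
    Then x = 5 + 35·1 = 40, valid modulo lcm(35, 9) = 315: x ≡ 40 (mod 315).
Verify: 40 mod 5 = 0 ✓, 40 mod 7 = 5 ✓, 40 mod 9 = 4 ✓.

x ≡ 40 (mod 315).


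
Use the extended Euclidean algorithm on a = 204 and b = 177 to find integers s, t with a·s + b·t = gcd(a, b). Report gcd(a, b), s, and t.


Euclidean algorithm on (204, 177) — divide until remainder is 0:
  204 = 1 · 177 + 27
  177 = 6 · 27 + 15
  27 = 1 · 15 + 12
  15 = 1 · 12 + 3
  12 = 4 · 3 + 0
gcd(204, 177) = 3.
Track Bezout coefficients alongside the remainders: start with r₀ = 204 = a·1 + b·0 (s = 1, t = 0) and r₁ = 177 = a·0 + b·1 (s = 0, t = 1); each new remainder r_{k+1} = r_{k-1} − q_k·r_k inherits s_{k+1} = s_{k-1} − q_k·s_k, t_{k+1} = t_{k-1} − q_k·t_k, so r_k = a·s_k + b·t_k at every step:
  q = 1: r = 27, s = 1 − 1·0 = 1, t = 0 − 1·1 = -1  (check: 204·1 + 177·(-1) = 27)
  q = 6: r = 15, s = 0 − 6·1 = -6, t = 1 − 6·(-1) = 7  (check: 204·(-6) + 177·7 = 15)
  q = 1: r = 12, s = 1 − 1·(-6) = 7, t = -1 − 1·7 = -8  (check: 204·7 + 177·(-8) = 12)
  q = 1: r = 3, s = -6 − 1·7 = -13, t = 7 − 1·(-8) = 15  (check: 204·(-13) + 177·15 = 3)
The row with r = 3 (the gcd) gives the Bezout coefficients s = -13, t = 15.
Result: 204 · (-13) + 177 · (15) = 3.

gcd(204, 177) = 3; s = -13, t = 15 (check: 204·(-13) + 177·15 = 3).


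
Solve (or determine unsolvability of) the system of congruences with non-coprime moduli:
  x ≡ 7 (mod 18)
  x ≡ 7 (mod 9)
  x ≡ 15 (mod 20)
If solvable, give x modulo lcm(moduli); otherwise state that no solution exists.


Moduli 18, 9, 20 are not pairwise coprime, so CRT works modulo lcm(m_i) when all pairwise compatibility conditions hold.
Pairwise compatibility: gcd(m_i, m_j) must divide a_i - a_j for every pair.
Merge one congruence at a time:
  Start: x ≡ 7 (mod 18).
  Combine with x ≡ 7 (mod 9): gcd(18, 9) = 9; 7 - 7 = 0, which IS divisible by 9, so compatible.
    Write x = 7 + 18·t and substitute into x ≡ 7 (mod 9): 18·t ≡ 7 − 7 = 0 (mod 9).
    Divide the congruence (and modulus) by g = 9: 2·t ≡ 0 (mod 1).
    Modulo 1 every t works; take t = 0.
    Then x = 7 + 18·0 = 7, valid modulo lcm(18, 9) = 18: x ≡ 7 (mod 18).
  Combine with x ≡ 15 (mod 20): gcd(18, 20) = 2; 15 - 7 = 8, which IS divisible by 2, so compatible.
    Write x = 7 + 18·t and substitute into x ≡ 15 (mod 20): 18·t ≡ 15 − 7 = 8 (mod 20).
    Divide the congruence (and modulus) by g = 2: 9·t ≡ 4 (mod 10).
    The inverse of 9 mod 10 is 9 (since 9·9 = 81 = 8·10 + 1), so t ≡ 9·4 = 36 ≡ 6 (mod 10).
    Then x = 7 + 18·6 = 115, valid modulo lcm(18, 20) = 180: x ≡ 115 (mod 180).
Verify: 115 mod 18 = 7, 115 mod 9 = 7, 115 mod 20 = 15.

x ≡ 115 (mod 180).


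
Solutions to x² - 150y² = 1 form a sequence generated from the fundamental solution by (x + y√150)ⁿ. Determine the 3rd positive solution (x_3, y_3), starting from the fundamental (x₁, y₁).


Step 1: Find the fundamental solution (x₁, y₁) of x² - 150y² = 1.
  Expand √150 as a continued fraction. a₀ = ⌊√150⌋ = 12; iterate m_{k+1} = d_k·a_k − m_k, d_{k+1} = (150 − m_{k+1}²)/d_k, a_{k+1} = ⌊(a₀ + m_{k+1})/d_{k+1}⌋ (starting m₀ = 0, d₀ = 1), with convergents p_k = a_k·p_{k-1} + p_{k-2}, q_k = a_k·q_{k-1} + q_{k-2} (p₋₁ = 1, q₋₁ = 0):
  k = 0: a₀ = 12; p₀/q₀ = 12/1; p₀² − 150·q₀² = 144 − 150 = -6.
  k = 1: m = 12, d = 6, a = ⌊(12 + 12)/6⌋ = 4; p/q = (4·12 + 1)/(4·1 + 0) = 49/4; p² − 150·q² = 2401 − 2400 = 1.
  The first convergent with p² − 150·q² = 1 gives the fundamental solution (x₁, y₁) = (49, 4).
Step 2: Apply the recurrence (x_{n+1}, y_{n+1}) = (x₁x_n + 150y₁y_n, x₁y_n + y₁x_n) repeatedly.
  From (x_1, y_1) = (49, 4): x_2 = 49·49 + 150·4·4 = 4801; y_2 = 49·4 + 4·49 = 392.
  From (x_2, y_2) = (4801, 392): x_3 = 49·4801 + 150·4·392 = 470449; y_3 = 49·392 + 4·4801 = 38412.
Step 3: Verify x_3² - 150·y_3² = 221322261601 - 221322261600 = 1 (should be 1). ✓

(x_1, y_1) = (49, 4); (x_3, y_3) = (470449, 38412).


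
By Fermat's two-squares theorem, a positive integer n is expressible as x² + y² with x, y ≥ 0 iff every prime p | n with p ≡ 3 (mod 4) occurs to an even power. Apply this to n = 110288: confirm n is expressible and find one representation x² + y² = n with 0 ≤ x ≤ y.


Step 1: Factor n = 110288 = 2^4 · 61 · 113.
Step 2: Check the mod-4 condition on each prime factor: 2 = 2 (special); 61 ≡ 1 (mod 4), exponent 1; 113 ≡ 1 (mod 4), exponent 1.
All primes ≡ 3 (mod 4) appear to even exponent (or don't appear), so by the two-squares theorem n IS expressible as a sum of two squares.
Step 3: Build a representation. Group n = k² · m with k = 4 and m = 61 · 113 = 6893 (a product of primes ≡ 1 (mod 4)); a representation of m scales to one of n via (k·x)² + (k·y)² = k²(x² + y²). Each prime p ≡ 1 (mod 4) is itself a sum of two squares; find a² by testing p − a² for a perfect square:
  61: 61 − 1² = 60, 61 − 2² = 57, 61 − 3² = 52, 61 − 4² = 45, 61 − 5² = 36 = 6² ⇒ 61 = 5² + 6².
  113: 113 − 1² = 112, 113 − 2² = 109, 113 − 3² = 104, 113 − 4² = 97, 113 − 5² = 88, 113 − 6² = 77, 113 − 7² = 64 = 8² ⇒ 113 = 7² + 8².
  Combine using the Brahmagupta–Fibonacci identity (a² + b²)(c² + d²) = (ac − bd)² + (ad + bc)² = (ac + bd)² + (ad − bc)²:
  61 · 113 = 6893: from (5² + 6²)(7² + 8²), take (5·7 − 6·8, 5·8 + 6·7) = (35 − 48, 40 + 42) = (-13, 82); dropping signs (only squares matter) gives (13, 82); check 13² + 82² = 169 + 6724 = 6893 ✓.
  Scale by k = 4: (4·13, 4·82) = (52, 328).
Step 4: Order so x ≤ y and verify: 52² + 328² = 2704 + 107584 = 110288 = n. ✓

n = 110288 = 52² + 328² (one valid representation with x ≤ y).


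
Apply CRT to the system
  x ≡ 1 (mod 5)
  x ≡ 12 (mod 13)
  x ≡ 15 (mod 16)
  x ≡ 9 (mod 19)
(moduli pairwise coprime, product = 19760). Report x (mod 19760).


Product of moduli M = 5 · 13 · 16 · 19 = 19760.
Merge one congruence at a time:
  Start: x ≡ 1 (mod 5).
  Combine with x ≡ 12 (mod 13); new modulus lcm = 65.
    Write x = 1 + 5·t and substitute into x ≡ 12 (mod 13): 5·t ≡ 12 − 1 = 11 (mod 13).
    The inverse of 5 mod 13 is 8 (since 5·8 = 40 = 3·13 + 1), so t ≡ 8·11 = 88 ≡ 10 (mod 13).
    Then x = 1 + 5·10 = 51, valid modulo lcm(5, 13) = 65: x ≡ 51 (mod 65).
  Combine with x ≡ 15 (mod 16); new modulus lcm = 1040.
    Write x = 51 + 65·t and substitute into x ≡ 15 (mod 16): 65·t ≡ 15 − 51 = -36 (mod 16).
    Reduce coefficients mod 16: 1·t ≡ 12 (mod 16).
    So t ≡ 12 (mod 16).
    Then x = 51 + 65·12 = 831, valid modulo lcm(65, 16) = 1040: x ≡ 831 (mod 1040).
  Combine with x ≡ 9 (mod 19); new modulus lcm = 19760.
    Write x = 831 + 1040·t and substitute into x ≡ 9 (mod 19): 1040·t ≡ 9 − 831 = -822 (mod 19).
    Reduce coefficients mod 19: 14·t ≡ 14 (mod 19).
    The inverse of 14 mod 19 is 15 (since 14·15 = 210 = 11·19 + 1), so t ≡ 15·14 = 210 ≡ 1 (mod 19).
    Then x = 831 + 1040·1 = 1871, valid modulo lcm(1040, 19) = 19760: x ≡ 1871 (mod 19760).
Verify against each original: 1871 mod 5 = 1, 1871 mod 13 = 12, 1871 mod 16 = 15, 1871 mod 19 = 9.

x ≡ 1871 (mod 19760).


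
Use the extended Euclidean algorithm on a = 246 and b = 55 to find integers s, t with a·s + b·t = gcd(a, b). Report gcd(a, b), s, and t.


Euclidean algorithm on (246, 55) — divide until remainder is 0:
  246 = 4 · 55 + 26
  55 = 2 · 26 + 3
  26 = 8 · 3 + 2
  3 = 1 · 2 + 1
  2 = 2 · 1 + 0
gcd(246, 55) = 1.
Track Bezout coefficients alongside the remainders: start with r₀ = 246 = a·1 + b·0 (s = 1, t = 0) and r₁ = 55 = a·0 + b·1 (s = 0, t = 1); each new remainder r_{k+1} = r_{k-1} − q_k·r_k inherits s_{k+1} = s_{k-1} − q_k·s_k, t_{k+1} = t_{k-1} − q_k·t_k, so r_k = a·s_k + b·t_k at every step:
  q = 4: r = 26, s = 1 − 4·0 = 1, t = 0 − 4·1 = -4  (check: 246·1 + 55·(-4) = 26)
  q = 2: r = 3, s = 0 − 2·1 = -2, t = 1 − 2·(-4) = 9  (check: 246·(-2) + 55·9 = 3)
  q = 8: r = 2, s = 1 − 8·(-2) = 17, t = -4 − 8·9 = -76  (check: 246·17 + 55·(-76) = 2)
  q = 1: r = 1, s = -2 − 1·17 = -19, t = 9 − 1·(-76) = 85  (check: 246·(-19) + 55·85 = 1)
The row with r = 1 (the gcd) gives the Bezout coefficients s = -19, t = 85.
Result: 246 · (-19) + 55 · (85) = 1.

gcd(246, 55) = 1; s = -19, t = 85 (check: 246·(-19) + 55·85 = 1).


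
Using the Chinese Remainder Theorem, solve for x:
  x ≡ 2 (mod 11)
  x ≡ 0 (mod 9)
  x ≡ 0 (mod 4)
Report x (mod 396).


Moduli 11, 9, 4 are pairwise coprime; by CRT there is a unique solution modulo M = 11 · 9 · 4 = 396.
Solve pairwise, accumulating the modulus:
  Start with x ≡ 2 (mod 11).
  Combine with x ≡ 0 (mod 9): since gcd(11, 9) = 1, we get a unique residue mod 99.
    Write x = 2 + 11·t and substitute into x ≡ 0 (mod 9): 11·t ≡ 0 − 2 = -2 (mod 9).
    Reduce coefficients mod 9: 2·t ≡ 7 (mod 9).
    The inverse of 2 mod 9 is 5 (since 2·5 = 10 = 1·9 + 1), so t ≡ 5·7 = 35 ≡ 8 (mod 9).
    Then x = 2 + 11·8 = 90, valid modulo lcm(11, 9) = 99: x ≡ 90 (mod 99).
  Combine with x ≡ 0 (mod 4): since gcd(99, 4) = 1, we get a unique residue mod 396.
    Write x = 90 + 99·t and substitute into x ≡ 0 (mod 4): 99·t ≡ 0 − 90 = -90 (mod 4).
    Reduce coefficients mod 4: 3·t ≡ 2 (mod 4).
    The inverse of 3 mod 4 is 3 (since 3·3 = 9 = 2·4 + 1), so t ≡ 3·2 = 6 ≡ 2 (mod 4).
    Then x = 90 + 99·2 = 288, valid modulo lcm(99, 4) = 396: x ≡ 288 (mod 396).
Verify: 288 mod 11 = 2 ✓, 288 mod 9 = 0 ✓, 288 mod 4 = 0 ✓.

x ≡ 288 (mod 396).


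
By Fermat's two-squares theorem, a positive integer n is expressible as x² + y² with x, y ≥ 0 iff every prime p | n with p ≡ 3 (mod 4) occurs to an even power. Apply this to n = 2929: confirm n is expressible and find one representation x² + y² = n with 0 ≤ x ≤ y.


Step 1: Factor n = 2929 = 29 · 101.
Step 2: Check the mod-4 condition on each prime factor: 29 ≡ 1 (mod 4), exponent 1; 101 ≡ 1 (mod 4), exponent 1.
All primes ≡ 3 (mod 4) appear to even exponent (or don't appear), so by the two-squares theorem n IS expressible as a sum of two squares.
Step 3: Build a representation. Here n = 29 · 101 is a product of primes ≡ 1 (mod 4). Each prime p ≡ 1 (mod 4) is itself a sum of two squares; find a² by testing p − a² for a perfect square:
  29: 29 − 1² = 28, 29 − 2² = 25 = 5² ⇒ 29 = 2² + 5².
  101: 101 − 1² = 100 = 10² ⇒ 101 = 1² + 10².
  Combine using the Brahmagupta–Fibonacci identity (a² + b²)(c² + d²) = (ac − bd)² + (ad + bc)² = (ac + bd)² + (ad − bc)²:
  29 · 101 = 2929: from (2² + 5²)(1² + 10²), take (2·1 − 5·10, 2·10 + 5·1) = (2 − 50, 20 + 5) = (-48, 25); dropping signs (only squares matter) gives (48, 25); check 48² + 25² = 2304 + 625 = 2929 ✓.
Step 4: Order so x ≤ y and verify: 25² + 48² = 625 + 2304 = 2929 = n. ✓

n = 2929 = 25² + 48² (one valid representation with x ≤ y).


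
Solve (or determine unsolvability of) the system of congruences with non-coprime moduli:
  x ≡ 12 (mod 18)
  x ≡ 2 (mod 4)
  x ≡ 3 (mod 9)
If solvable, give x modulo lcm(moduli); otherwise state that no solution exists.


Moduli 18, 4, 9 are not pairwise coprime, so CRT works modulo lcm(m_i) when all pairwise compatibility conditions hold.
Pairwise compatibility: gcd(m_i, m_j) must divide a_i - a_j for every pair.
Merge one congruence at a time:
  Start: x ≡ 12 (mod 18).
  Combine with x ≡ 2 (mod 4): gcd(18, 4) = 2; 2 - 12 = -10, which IS divisible by 2, so compatible.
    Write x = 12 + 18·t and substitute into x ≡ 2 (mod 4): 18·t ≡ 2 − 12 = -10 (mod 4).
    Divide the congruence (and modulus) by g = 2: 9·t ≡ -5 (mod 2).
    Reduce coefficients mod 2: 1·t ≡ 1 (mod 2).
    So t ≡ 1 (mod 2).
    Then x = 12 + 18·1 = 30, valid modulo lcm(18, 4) = 36: x ≡ 30 (mod 36).
  Combine with x ≡ 3 (mod 9): gcd(36, 9) = 9; 3 - 30 = -27, which IS divisible by 9, so compatible.
    Write x = 30 + 36·t and substitute into x ≡ 3 (mod 9): 36·t ≡ 3 − 30 = -27 (mod 9).
    Divide the congruence (and modulus) by g = 9: 4·t ≡ -3 (mod 1).
    Modulo 1 every t works; take t = 0.
    Then x = 30 + 36·0 = 30, valid modulo lcm(36, 9) = 36: x ≡ 30 (mod 36).
Verify: 30 mod 18 = 12, 30 mod 4 = 2, 30 mod 9 = 3.

x ≡ 30 (mod 36).


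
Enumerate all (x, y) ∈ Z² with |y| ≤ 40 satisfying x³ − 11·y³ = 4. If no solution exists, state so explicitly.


The equation is x³ - 11y³ = 4. For fixed y, x³ = 11·y³ + 4, so a solution requires the RHS to be a perfect cube.
Strategy: iterate y from -40 to 40, compute RHS = 11·y³ + 4, and check whether it is a (positive or negative) perfect cube.
Check small values of y:
  y = 0: RHS = 4 is not a perfect cube.
  y = 1: RHS = 15 is not a perfect cube.
  y = -1: RHS = -7 is not a perfect cube.
  y = 2: RHS = 92 is not a perfect cube.
  y = -2: RHS = -84 is not a perfect cube.
  y = 3: RHS = 301 is not a perfect cube.
  y = -3: RHS = -293 is not a perfect cube.
Continuing the search up to |y| = 40 finds no solutions either.
No (x, y) in the scanned range satisfies the equation.

No integer solutions with |y| ≤ 40.


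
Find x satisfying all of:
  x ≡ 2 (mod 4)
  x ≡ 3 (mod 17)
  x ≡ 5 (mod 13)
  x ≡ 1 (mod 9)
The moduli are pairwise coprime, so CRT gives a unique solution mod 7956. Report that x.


Product of moduli M = 4 · 17 · 13 · 9 = 7956.
Merge one congruence at a time:
  Start: x ≡ 2 (mod 4).
  Combine with x ≡ 3 (mod 17); new modulus lcm = 68.
    Write x = 2 + 4·t and substitute into x ≡ 3 (mod 17): 4·t ≡ 3 − 2 = 1 (mod 17).
    The inverse of 4 mod 17 is 13 (since 4·13 = 52 = 3·17 + 1), so t ≡ 13·1 = 13 ≡ 13 (mod 17).
    Then x = 2 + 4·13 = 54, valid modulo lcm(4, 17) = 68: x ≡ 54 (mod 68).
  Combine with x ≡ 5 (mod 13); new modulus lcm = 884.
    Write x = 54 + 68·t and substitute into x ≡ 5 (mod 13): 68·t ≡ 5 − 54 = -49 (mod 13).
    Reduce coefficients mod 13: 3·t ≡ 3 (mod 13).
    The inverse of 3 mod 13 is 9 (since 3·9 = 27 = 2·13 + 1), so t ≡ 9·3 = 27 ≡ 1 (mod 13).
    Then x = 54 + 68·1 = 122, valid modulo lcm(68, 13) = 884: x ≡ 122 (mod 884).
  Combine with x ≡ 1 (mod 9); new modulus lcm = 7956.
    Write x = 122 + 884·t and substitute into x ≡ 1 (mod 9): 884·t ≡ 1 − 122 = -121 (mod 9).
    Reduce coefficients mod 9: 2·t ≡ 5 (mod 9).
    The inverse of 2 mod 9 is 5 (since 2·5 = 10 = 1·9 + 1), so t ≡ 5·5 = 25 ≡ 7 (mod 9).
    Then x = 122 + 884·7 = 6310, valid modulo lcm(884, 9) = 7956: x ≡ 6310 (mod 7956).
Verify against each original: 6310 mod 4 = 2, 6310 mod 17 = 3, 6310 mod 13 = 5, 6310 mod 9 = 1.

x ≡ 6310 (mod 7956).


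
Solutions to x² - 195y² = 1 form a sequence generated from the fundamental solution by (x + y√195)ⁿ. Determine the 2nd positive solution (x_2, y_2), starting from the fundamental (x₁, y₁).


Step 1: Find the fundamental solution (x₁, y₁) of x² - 195y² = 1.
  Expand √195 as a continued fraction. a₀ = ⌊√195⌋ = 13; iterate m_{k+1} = d_k·a_k − m_k, d_{k+1} = (195 − m_{k+1}²)/d_k, a_{k+1} = ⌊(a₀ + m_{k+1})/d_{k+1}⌋ (starting m₀ = 0, d₀ = 1), with convergents p_k = a_k·p_{k-1} + p_{k-2}, q_k = a_k·q_{k-1} + q_{k-2} (p₋₁ = 1, q₋₁ = 0):
  k = 0: a₀ = 13; p₀/q₀ = 13/1; p₀² − 195·q₀² = 169 − 195 = -26.
  k = 1: m = 13, d = 26, a = ⌊(13 + 13)/26⌋ = 1; p/q = (1·13 + 1)/(1·1 + 0) = 14/1; p² − 195·q² = 196 − 195 = 1.
  The first convergent with p² − 195·q² = 1 gives the fundamental solution (x₁, y₁) = (14, 1).
Step 2: Apply the recurrence (x_{n+1}, y_{n+1}) = (x₁x_n + 195y₁y_n, x₁y_n + y₁x_n) repeatedly.
  From (x_1, y_1) = (14, 1): x_2 = 14·14 + 195·1·1 = 391; y_2 = 14·1 + 1·14 = 28.
Step 3: Verify x_2² - 195·y_2² = 152881 - 152880 = 1 (should be 1). ✓

(x_1, y_1) = (14, 1); (x_2, y_2) = (391, 28).


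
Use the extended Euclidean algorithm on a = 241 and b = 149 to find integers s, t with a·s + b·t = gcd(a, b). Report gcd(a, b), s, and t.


Euclidean algorithm on (241, 149) — divide until remainder is 0:
  241 = 1 · 149 + 92
  149 = 1 · 92 + 57
  92 = 1 · 57 + 35
  57 = 1 · 35 + 22
  35 = 1 · 22 + 13
  22 = 1 · 13 + 9
  13 = 1 · 9 + 4
  9 = 2 · 4 + 1
  4 = 4 · 1 + 0
gcd(241, 149) = 1.
Track Bezout coefficients alongside the remainders: start with r₀ = 241 = a·1 + b·0 (s = 1, t = 0) and r₁ = 149 = a·0 + b·1 (s = 0, t = 1); each new remainder r_{k+1} = r_{k-1} − q_k·r_k inherits s_{k+1} = s_{k-1} − q_k·s_k, t_{k+1} = t_{k-1} − q_k·t_k, so r_k = a·s_k + b·t_k at every step:
  q = 1: r = 92, s = 1 − 1·0 = 1, t = 0 − 1·1 = -1  (check: 241·1 + 149·(-1) = 92)
  q = 1: r = 57, s = 0 − 1·1 = -1, t = 1 − 1·(-1) = 2  (check: 241·(-1) + 149·2 = 57)
  q = 1: r = 35, s = 1 − 1·(-1) = 2, t = -1 − 1·2 = -3  (check: 241·2 + 149·(-3) = 35)
  q = 1: r = 22, s = -1 − 1·2 = -3, t = 2 − 1·(-3) = 5  (check: 241·(-3) + 149·5 = 22)
  q = 1: r = 13, s = 2 − 1·(-3) = 5, t = -3 − 1·5 = -8  (check: 241·5 + 149·(-8) = 13)
  q = 1: r = 9, s = -3 − 1·5 = -8, t = 5 − 1·(-8) = 13  (check: 241·(-8) + 149·13 = 9)
  q = 1: r = 4, s = 5 − 1·(-8) = 13, t = -8 − 1·13 = -21  (check: 241·13 + 149·(-21) = 4)
  q = 2: r = 1, s = -8 − 2·13 = -34, t = 13 − 2·(-21) = 55  (check: 241·(-34) + 149·55 = 1)
The row with r = 1 (the gcd) gives the Bezout coefficients s = -34, t = 55.
Result: 241 · (-34) + 149 · (55) = 1.

gcd(241, 149) = 1; s = -34, t = 55 (check: 241·(-34) + 149·55 = 1).


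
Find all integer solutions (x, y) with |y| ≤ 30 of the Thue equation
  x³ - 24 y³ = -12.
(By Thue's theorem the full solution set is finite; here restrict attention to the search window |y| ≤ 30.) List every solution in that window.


The equation is x³ - 24y³ = -12. For fixed y, x³ = 24·y³ − 12, so a solution requires the RHS to be a perfect cube.
Strategy: iterate y from -30 to 30, compute RHS = 24·y³ − 12, and check whether it is a (positive or negative) perfect cube.
Check small values of y:
  y = 0: RHS = -12 is not a perfect cube.
  y = 1: RHS = 12 is not a perfect cube.
  y = -1: RHS = -36 is not a perfect cube.
  y = 2: RHS = 180 is not a perfect cube.
  y = -2: RHS = -204 is not a perfect cube.
  y = 3: RHS = 636 is not a perfect cube.
  y = -3: RHS = -660 is not a perfect cube.
Continuing the search up to |y| = 30 finds no solutions either.
No (x, y) in the scanned range satisfies the equation.

No integer solutions with |y| ≤ 30.


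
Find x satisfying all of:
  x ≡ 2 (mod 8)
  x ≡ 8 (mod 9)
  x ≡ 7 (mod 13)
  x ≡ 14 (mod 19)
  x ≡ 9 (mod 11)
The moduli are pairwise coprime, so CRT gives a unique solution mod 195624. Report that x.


Product of moduli M = 8 · 9 · 13 · 19 · 11 = 195624.
Merge one congruence at a time:
  Start: x ≡ 2 (mod 8).
  Combine with x ≡ 8 (mod 9); new modulus lcm = 72.
    Write x = 2 + 8·t and substitute into x ≡ 8 (mod 9): 8·t ≡ 8 − 2 = 6 (mod 9).
    The inverse of 8 mod 9 is 8 (since 8·8 = 64 = 7·9 + 1), so t ≡ 8·6 = 48 ≡ 3 (mod 9).
    Then x = 2 + 8·3 = 26, valid modulo lcm(8, 9) = 72: x ≡ 26 (mod 72).
  Combine with x ≡ 7 (mod 13); new modulus lcm = 936.
    Write x = 26 + 72·t and substitute into x ≡ 7 (mod 13): 72·t ≡ 7 − 26 = -19 (mod 13).
    Reduce coefficients mod 13: 7·t ≡ 7 (mod 13).
    The inverse of 7 mod 13 is 2 (since 7·2 = 14 = 1·13 + 1), so t ≡ 2·7 = 14 ≡ 1 (mod 13).
    Then x = 26 + 72·1 = 98, valid modulo lcm(72, 13) = 936: x ≡ 98 (mod 936).
  Combine with x ≡ 14 (mod 19); new modulus lcm = 17784.
    Write x = 98 + 936·t and substitute into x ≡ 14 (mod 19): 936·t ≡ 14 − 98 = -84 (mod 19).
    Reduce coefficients mod 19: 5·t ≡ 11 (mod 19).
    The inverse of 5 mod 19 is 4 (since 5·4 = 20 = 1·19 + 1), so t ≡ 4·11 = 44 ≡ 6 (mod 19).
    Then x = 98 + 936·6 = 5714, valid modulo lcm(936, 19) = 17784: x ≡ 5714 (mod 17784).
  Combine with x ≡ 9 (mod 11); new modulus lcm = 195624.
    Write x = 5714 + 17784·t and substitute into x ≡ 9 (mod 11): 17784·t ≡ 9 − 5714 = -5705 (mod 11).
    Reduce coefficients mod 11: 8·t ≡ 4 (mod 11).
    The inverse of 8 mod 11 is 7 (since 8·7 = 56 = 5·11 + 1), so t ≡ 7·4 = 28 ≡ 6 (mod 11).
    Then x = 5714 + 17784·6 = 112418, valid modulo lcm(17784, 11) = 195624: x ≡ 112418 (mod 195624).
Verify against each original: 112418 mod 8 = 2, 112418 mod 9 = 8, 112418 mod 13 = 7, 112418 mod 19 = 14, 112418 mod 11 = 9.

x ≡ 112418 (mod 195624).


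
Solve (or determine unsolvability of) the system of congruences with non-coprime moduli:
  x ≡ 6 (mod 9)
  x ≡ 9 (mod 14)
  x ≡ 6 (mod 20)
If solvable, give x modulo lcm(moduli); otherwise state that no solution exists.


Moduli 9, 14, 20 are not pairwise coprime, so CRT works modulo lcm(m_i) when all pairwise compatibility conditions hold.
Pairwise compatibility: gcd(m_i, m_j) must divide a_i - a_j for every pair.
Merge one congruence at a time:
  Start: x ≡ 6 (mod 9).
  Combine with x ≡ 9 (mod 14): gcd(9, 14) = 1; 9 - 6 = 3, which IS divisible by 1, so compatible.
    Write x = 6 + 9·t and substitute into x ≡ 9 (mod 14): 9·t ≡ 9 − 6 = 3 (mod 14).
    The inverse of 9 mod 14 is 11 (since 9·11 = 99 = 7·14 + 1), so t ≡ 11·3 = 33 ≡ 5 (mod 14).
    Then x = 6 + 9·5 = 51, valid modulo lcm(9, 14) = 126: x ≡ 51 (mod 126).
  Combine with x ≡ 6 (mod 20): gcd(126, 20) = 2, and 6 - 51 = -45 is NOT divisible by 2.
    ⇒ system is inconsistent (no integer solution).

No solution (the system is inconsistent).


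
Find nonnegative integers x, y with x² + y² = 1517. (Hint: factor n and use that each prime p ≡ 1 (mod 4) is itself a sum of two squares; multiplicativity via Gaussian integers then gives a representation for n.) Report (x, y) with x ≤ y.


Step 1: Factor n = 1517 = 37 · 41.
Step 2: Check the mod-4 condition on each prime factor: 37 ≡ 1 (mod 4), exponent 1; 41 ≡ 1 (mod 4), exponent 1.
All primes ≡ 3 (mod 4) appear to even exponent (or don't appear), so by the two-squares theorem n IS expressible as a sum of two squares.
Step 3: Build a representation. Here n = 37 · 41 is a product of primes ≡ 1 (mod 4). Each prime p ≡ 1 (mod 4) is itself a sum of two squares; find a² by testing p − a² for a perfect square:
  37: 37 − 1² = 36 = 6² ⇒ 37 = 1² + 6².
  41: 41 − 1² = 40, 41 − 2² = 37, 41 − 3² = 32, 41 − 4² = 25 = 5² ⇒ 41 = 4² + 5².
  Combine using the Brahmagupta–Fibonacci identity (a² + b²)(c² + d²) = (ac − bd)² + (ad + bc)² = (ac + bd)² + (ad − bc)²:
  37 · 41 = 1517: from (1² + 6²)(4² + 5²), take (1·4 − 6·5, 1·5 + 6·4) = (4 − 30, 5 + 24) = (-26, 29); dropping signs (only squares matter) gives (26, 29); check 26² + 29² = 676 + 841 = 1517 ✓.
Step 4: Order so x ≤ y and verify: 26² + 29² = 676 + 841 = 1517 = n. ✓

n = 1517 = 26² + 29² (one valid representation with x ≤ y).


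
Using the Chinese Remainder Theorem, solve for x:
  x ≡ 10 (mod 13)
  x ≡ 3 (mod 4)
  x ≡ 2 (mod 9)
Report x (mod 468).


Moduli 13, 4, 9 are pairwise coprime; by CRT there is a unique solution modulo M = 13 · 4 · 9 = 468.
Solve pairwise, accumulating the modulus:
  Start with x ≡ 10 (mod 13).
  Combine with x ≡ 3 (mod 4): since gcd(13, 4) = 1, we get a unique residue mod 52.
    Write x = 10 + 13·t and substitute into x ≡ 3 (mod 4): 13·t ≡ 3 − 10 = -7 (mod 4).
    Reduce coefficients mod 4: 1·t ≡ 1 (mod 4).
    So t ≡ 1 (mod 4).
    Then x = 10 + 13·1 = 23, valid modulo lcm(13, 4) = 52: x ≡ 23 (mod 52).
  Combine with x ≡ 2 (mod 9): since gcd(52, 9) = 1, we get a unique residue mod 468.
    Write x = 23 + 52·t and substitute into x ≡ 2 (mod 9): 52·t ≡ 2 − 23 = -21 (mod 9).
    Reduce coefficients mod 9: 7·t ≡ 6 (mod 9).
    The inverse of 7 mod 9 is 4 (since 7·4 = 28 = 3·9 + 1), so t ≡ 4·6 = 24 ≡ 6 (mod 9).
    Then x = 23 + 52·6 = 335, valid modulo lcm(52, 9) = 468: x ≡ 335 (mod 468).
Verify: 335 mod 13 = 10 ✓, 335 mod 4 = 3 ✓, 335 mod 9 = 2 ✓.

x ≡ 335 (mod 468).


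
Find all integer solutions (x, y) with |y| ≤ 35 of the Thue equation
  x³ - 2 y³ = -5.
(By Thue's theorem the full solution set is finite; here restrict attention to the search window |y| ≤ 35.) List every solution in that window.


The equation is x³ - 2y³ = -5. For fixed y, x³ = 2·y³ − 5, so a solution requires the RHS to be a perfect cube.
Strategy: iterate y from -35 to 35, compute RHS = 2·y³ − 5, and check whether it is a (positive or negative) perfect cube.
Check small values of y:
  y = 0: RHS = -5 is not a perfect cube.
  y = 1: RHS = -3 is not a perfect cube.
  y = -1: RHS = -7 is not a perfect cube.
  y = 2: RHS = 11 is not a perfect cube.
  y = -2: RHS = -21 is not a perfect cube.
  y = 3: RHS = 49 is not a perfect cube.
  y = -3: RHS = -59 is not a perfect cube.
Continuing the search up to |y| = 35 finds no solutions either.
No (x, y) in the scanned range satisfies the equation.

No integer solutions with |y| ≤ 35.


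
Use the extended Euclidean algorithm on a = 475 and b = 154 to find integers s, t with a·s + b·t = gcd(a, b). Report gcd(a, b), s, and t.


Euclidean algorithm on (475, 154) — divide until remainder is 0:
  475 = 3 · 154 + 13
  154 = 11 · 13 + 11
  13 = 1 · 11 + 2
  11 = 5 · 2 + 1
  2 = 2 · 1 + 0
gcd(475, 154) = 1.
Track Bezout coefficients alongside the remainders: start with r₀ = 475 = a·1 + b·0 (s = 1, t = 0) and r₁ = 154 = a·0 + b·1 (s = 0, t = 1); each new remainder r_{k+1} = r_{k-1} − q_k·r_k inherits s_{k+1} = s_{k-1} − q_k·s_k, t_{k+1} = t_{k-1} − q_k·t_k, so r_k = a·s_k + b·t_k at every step:
  q = 3: r = 13, s = 1 − 3·0 = 1, t = 0 − 3·1 = -3  (check: 475·1 + 154·(-3) = 13)
  q = 11: r = 11, s = 0 − 11·1 = -11, t = 1 − 11·(-3) = 34  (check: 475·(-11) + 154·34 = 11)
  q = 1: r = 2, s = 1 − 1·(-11) = 12, t = -3 − 1·34 = -37  (check: 475·12 + 154·(-37) = 2)
  q = 5: r = 1, s = -11 − 5·12 = -71, t = 34 − 5·(-37) = 219  (check: 475·(-71) + 154·219 = 1)
The row with r = 1 (the gcd) gives the Bezout coefficients s = -71, t = 219.
Result: 475 · (-71) + 154 · (219) = 1.

gcd(475, 154) = 1; s = -71, t = 219 (check: 475·(-71) + 154·219 = 1).


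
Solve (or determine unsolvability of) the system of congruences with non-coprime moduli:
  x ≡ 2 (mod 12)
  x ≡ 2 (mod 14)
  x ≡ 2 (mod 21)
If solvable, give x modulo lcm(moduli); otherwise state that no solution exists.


Moduli 12, 14, 21 are not pairwise coprime, so CRT works modulo lcm(m_i) when all pairwise compatibility conditions hold.
Pairwise compatibility: gcd(m_i, m_j) must divide a_i - a_j for every pair.
Merge one congruence at a time:
  Start: x ≡ 2 (mod 12).
  Combine with x ≡ 2 (mod 14): gcd(12, 14) = 2; 2 - 2 = 0, which IS divisible by 2, so compatible.
    Write x = 2 + 12·t and substitute into x ≡ 2 (mod 14): 12·t ≡ 2 − 2 = 0 (mod 14).
    Divide the congruence (and modulus) by g = 2: 6·t ≡ 0 (mod 7).
    The inverse of 6 mod 7 is 6 (since 6·6 = 36 = 5·7 + 1), so t ≡ 6·0 = 0 ≡ 0 (mod 7).
    Then x = 2 + 12·0 = 2, valid modulo lcm(12, 14) = 84: x ≡ 2 (mod 84).
  Combine with x ≡ 2 (mod 21): gcd(84, 21) = 21; 2 - 2 = 0, which IS divisible by 21, so compatible.
    Write x = 2 + 84·t and substitute into x ≡ 2 (mod 21): 84·t ≡ 2 − 2 = 0 (mod 21).
    Divide the congruence (and modulus) by g = 21: 4·t ≡ 0 (mod 1).
    Modulo 1 every t works; take t = 0.
    Then x = 2 + 84·0 = 2, valid modulo lcm(84, 21) = 84: x ≡ 2 (mod 84).
Verify: 2 mod 12 = 2, 2 mod 14 = 2, 2 mod 21 = 2.

x ≡ 2 (mod 84).


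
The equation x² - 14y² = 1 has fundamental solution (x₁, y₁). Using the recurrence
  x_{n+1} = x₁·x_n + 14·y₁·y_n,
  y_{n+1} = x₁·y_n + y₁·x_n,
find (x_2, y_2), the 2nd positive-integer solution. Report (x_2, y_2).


Step 1: Find the fundamental solution (x₁, y₁) of x² - 14y² = 1.
  Expand √14 as a continued fraction. a₀ = ⌊√14⌋ = 3; iterate m_{k+1} = d_k·a_k − m_k, d_{k+1} = (14 − m_{k+1}²)/d_k, a_{k+1} = ⌊(a₀ + m_{k+1})/d_{k+1}⌋ (starting m₀ = 0, d₀ = 1), with convergents p_k = a_k·p_{k-1} + p_{k-2}, q_k = a_k·q_{k-1} + q_{k-2} (p₋₁ = 1, q₋₁ = 0):
  k = 0: a₀ = 3; p₀/q₀ = 3/1; p₀² − 14·q₀² = 9 − 14 = -5.
  k = 1: m = 3, d = 5, a = ⌊(3 + 3)/5⌋ = 1; p/q = (1·3 + 1)/(1·1 + 0) = 4/1; p² − 14·q² = 16 − 14 = 2.
  k = 2: m = 2, d = 2, a = ⌊(3 + 2)/2⌋ = 2; p/q = (2·4 + 3)/(2·1 + 1) = 11/3; p² − 14·q² = 121 − 126 = -5.
  k = 3: m = 2, d = 5, a = ⌊(3 + 2)/5⌋ = 1; p/q = (1·11 + 4)/(1·3 + 1) = 15/4; p² − 14·q² = 225 − 224 = 1.
  The first convergent with p² − 14·q² = 1 gives the fundamental solution (x₁, y₁) = (15, 4).
Step 2: Apply the recurrence (x_{n+1}, y_{n+1}) = (x₁x_n + 14y₁y_n, x₁y_n + y₁x_n) repeatedly.
  From (x_1, y_1) = (15, 4): x_2 = 15·15 + 14·4·4 = 449; y_2 = 15·4 + 4·15 = 120.
Step 3: Verify x_2² - 14·y_2² = 201601 - 201600 = 1 (should be 1). ✓

(x_1, y_1) = (15, 4); (x_2, y_2) = (449, 120).
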